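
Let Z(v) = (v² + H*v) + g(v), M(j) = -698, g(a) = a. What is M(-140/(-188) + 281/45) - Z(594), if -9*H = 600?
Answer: -314528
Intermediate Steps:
H = -200/3 (H = -⅑*600 = -200/3 ≈ -66.667)
Z(v) = v² - 197*v/3 (Z(v) = (v² - 200*v/3) + v = v² - 197*v/3)
M(-140/(-188) + 281/45) - Z(594) = -698 - 594*(-197 + 3*594)/3 = -698 - 594*(-197 + 1782)/3 = -698 - 594*1585/3 = -698 - 1*313830 = -698 - 313830 = -314528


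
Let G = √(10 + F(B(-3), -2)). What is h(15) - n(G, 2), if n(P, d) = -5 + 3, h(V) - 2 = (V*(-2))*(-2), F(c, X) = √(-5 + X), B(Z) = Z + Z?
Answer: 64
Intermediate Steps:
B(Z) = 2*Z
G = √(10 + I*√7) (G = √(10 + √(-5 - 2)) = √(10 + √(-7)) = √(10 + I*√7) ≈ 3.1894 + 0.41478*I)
h(V) = 2 + 4*V (h(V) = 2 + (V*(-2))*(-2) = 2 - 2*V*(-2) = 2 + 4*V)
n(P, d) = -2
h(15) - n(G, 2) = (2 + 4*15) - 1*(-2) = (2 + 60) + 2 = 62 + 2 = 64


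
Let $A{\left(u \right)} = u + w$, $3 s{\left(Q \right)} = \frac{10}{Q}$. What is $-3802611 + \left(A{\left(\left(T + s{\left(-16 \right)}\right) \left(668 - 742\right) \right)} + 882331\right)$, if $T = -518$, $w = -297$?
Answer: $- \frac{34586755}{12} \approx -2.8822 \cdot 10^{6}$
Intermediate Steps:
$s{\left(Q \right)} = \frac{10}{3 Q}$ ($s{\left(Q \right)} = \frac{10 \frac{1}{Q}}{3} = \frac{10}{3 Q}$)
$A{\left(u \right)} = -297 + u$ ($A{\left(u \right)} = u - 297 = -297 + u$)
$-3802611 + \left(A{\left(\left(T + s{\left(-16 \right)}\right) \left(668 - 742\right) \right)} + 882331\right) = -3802611 + \left(\left(-297 + \left(-518 + \frac{10}{3 \left(-16\right)}\right) \left(668 - 742\right)\right) + 882331\right) = -3802611 + \left(\left(-297 + \left(-518 + \frac{10}{3} \left(- \frac{1}{16}\right)\right) \left(-74\right)\right) + 882331\right) = -3802611 + \left(\left(-297 + \left(-518 - \frac{5}{24}\right) \left(-74\right)\right) + 882331\right) = -3802611 + \left(\left(-297 - - \frac{460169}{12}\right) + 882331\right) = -3802611 + \left(\left(-297 + \frac{460169}{12}\right) + 882331\right) = -3802611 + \left(\frac{456605}{12} + 882331\right) = -3802611 + \frac{11044577}{12} = - \frac{34586755}{12}$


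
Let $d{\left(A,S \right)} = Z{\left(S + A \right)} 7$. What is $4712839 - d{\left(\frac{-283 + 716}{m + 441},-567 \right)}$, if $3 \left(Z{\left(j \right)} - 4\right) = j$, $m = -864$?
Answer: $\frac{5982239077}{1269} \approx 4.7141 \cdot 10^{6}$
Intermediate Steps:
$Z{\left(j \right)} = 4 + \frac{j}{3}$
$d{\left(A,S \right)} = 28 + \frac{7 A}{3} + \frac{7 S}{3}$ ($d{\left(A,S \right)} = \left(4 + \frac{S + A}{3}\right) 7 = \left(4 + \frac{A + S}{3}\right) 7 = \left(4 + \left(\frac{A}{3} + \frac{S}{3}\right)\right) 7 = \left(4 + \frac{A}{3} + \frac{S}{3}\right) 7 = 28 + \frac{7 A}{3} + \frac{7 S}{3}$)
$4712839 - d{\left(\frac{-283 + 716}{m + 441},-567 \right)} = 4712839 - \left(28 + \frac{7 \frac{-283 + 716}{-864 + 441}}{3} + \frac{7}{3} \left(-567\right)\right) = 4712839 - \left(28 + \frac{7 \frac{433}{-423}}{3} - 1323\right) = 4712839 - \left(28 + \frac{7 \cdot 433 \left(- \frac{1}{423}\right)}{3} - 1323\right) = 4712839 - \left(28 + \frac{7}{3} \left(- \frac{433}{423}\right) - 1323\right) = 4712839 - \left(28 - \frac{3031}{1269} - 1323\right) = 4712839 - - \frac{1646386}{1269} = 4712839 + \frac{1646386}{1269} = \frac{5982239077}{1269}$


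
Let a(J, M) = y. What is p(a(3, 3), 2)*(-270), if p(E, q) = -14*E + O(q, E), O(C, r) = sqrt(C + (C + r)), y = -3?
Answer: -11610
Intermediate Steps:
a(J, M) = -3
O(C, r) = sqrt(r + 2*C)
p(E, q) = sqrt(E + 2*q) - 14*E (p(E, q) = -14*E + sqrt(E + 2*q) = sqrt(E + 2*q) - 14*E)
p(a(3, 3), 2)*(-270) = (sqrt(-3 + 2*2) - 14*(-3))*(-270) = (sqrt(-3 + 4) + 42)*(-270) = (sqrt(1) + 42)*(-270) = (1 + 42)*(-270) = 43*(-270) = -11610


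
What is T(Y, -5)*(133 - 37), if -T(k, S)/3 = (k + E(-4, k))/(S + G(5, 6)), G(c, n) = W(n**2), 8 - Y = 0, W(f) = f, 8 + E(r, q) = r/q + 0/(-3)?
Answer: 144/31 ≈ 4.6452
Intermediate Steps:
E(r, q) = -8 + r/q (E(r, q) = -8 + (r/q + 0/(-3)) = -8 + (r/q + 0*(-1/3)) = -8 + (r/q + 0) = -8 + r/q)
Y = 8 (Y = 8 - 1*0 = 8 + 0 = 8)
G(c, n) = n**2
T(k, S) = -3*(-8 + k - 4/k)/(36 + S) (T(k, S) = -3*(k + (-8 - 4/k))/(S + 6**2) = -3*(-8 + k - 4/k)/(S + 36) = -3*(-8 + k - 4/k)/(36 + S))
T(Y, -5)*(133 - 37) = (3*(4 + 8*(8 - 1*8))/(8*(36 - 5)))*(133 - 37) = (3*(1/8)*(4 + 8*(8 - 8))/31)*96 = (3*(1/8)*(1/31)*(4 + 8*0))*96 = (3*(1/8)*(1/31)*(4 + 0))*96 = (3*(1/8)*(1/31)*4)*96 = (3/62)*96 = 144/31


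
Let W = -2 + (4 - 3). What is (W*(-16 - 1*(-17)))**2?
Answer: 1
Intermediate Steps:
W = -1 (W = -2 + 1 = -1)
(W*(-16 - 1*(-17)))**2 = (-(-16 - 1*(-17)))**2 = (-(-16 + 17))**2 = (-1*1)**2 = (-1)**2 = 1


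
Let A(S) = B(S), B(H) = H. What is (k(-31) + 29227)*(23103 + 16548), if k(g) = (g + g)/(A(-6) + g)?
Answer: 42881010111/37 ≈ 1.1589e+9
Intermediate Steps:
A(S) = S
k(g) = 2*g/(-6 + g) (k(g) = (g + g)/(-6 + g) = (2*g)/(-6 + g) = 2*g/(-6 + g))
(k(-31) + 29227)*(23103 + 16548) = (2*(-31)/(-6 - 31) + 29227)*(23103 + 16548) = (2*(-31)/(-37) + 29227)*39651 = (2*(-31)*(-1/37) + 29227)*39651 = (62/37 + 29227)*39651 = (1081461/37)*39651 = 42881010111/37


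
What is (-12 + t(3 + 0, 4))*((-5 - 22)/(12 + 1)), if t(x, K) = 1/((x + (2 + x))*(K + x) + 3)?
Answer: 19089/767 ≈ 24.888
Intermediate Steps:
t(x, K) = 1/(3 + (2 + 2*x)*(K + x)) (t(x, K) = 1/((2 + 2*x)*(K + x) + 3) = 1/(3 + (2 + 2*x)*(K + x)))
(-12 + t(3 + 0, 4))*((-5 - 22)/(12 + 1)) = (-12 + 1/(3 + 2*4 + 2*(3 + 0) + 2*(3 + 0)² + 2*4*(3 + 0)))*((-5 - 22)/(12 + 1)) = (-12 + 1/(3 + 8 + 2*3 + 2*3² + 2*4*3))*(-27/13) = (-12 + 1/(3 + 8 + 6 + 2*9 + 24))*(-27*1/13) = (-12 + 1/(3 + 8 + 6 + 18 + 24))*(-27/13) = (-12 + 1/59)*(-27/13) = -707/59*(-27/13) = 19089/767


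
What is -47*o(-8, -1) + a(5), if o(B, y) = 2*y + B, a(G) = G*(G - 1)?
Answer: 490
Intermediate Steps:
a(G) = G*(-1 + G)
o(B, y) = B + 2*y
-47*o(-8, -1) + a(5) = -47*(-8 + 2*(-1)) + 5*(-1 + 5) = -47*(-8 - 2) + 5*4 = -47*(-10) + 20 = 470 + 20 = 490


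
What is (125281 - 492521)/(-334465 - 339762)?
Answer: 367240/674227 ≈ 0.54468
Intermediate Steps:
(125281 - 492521)/(-334465 - 339762) = -367240/(-674227) = -367240*(-1/674227) = 367240/674227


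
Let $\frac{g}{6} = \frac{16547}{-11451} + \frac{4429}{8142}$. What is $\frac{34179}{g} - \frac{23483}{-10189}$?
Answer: $- \frac{26132771853776}{4135119265} \approx -6319.7$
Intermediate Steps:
$g = - \frac{28003065}{5179669}$ ($g = 6 \left(\frac{16547}{-11451} + \frac{4429}{8142}\right) = 6 \left(16547 \left(- \frac{1}{11451}\right) + 4429 \cdot \frac{1}{8142}\right) = 6 \left(- \frac{16547}{11451} + \frac{4429}{8142}\right) = 6 \left(- \frac{9334355}{10359338}\right) = - \frac{28003065}{5179669} \approx -5.4063$)
$\frac{34179}{g} - \frac{23483}{-10189} = \frac{34179}{- \frac{28003065}{5179669}} - \frac{23483}{-10189} = 34179 \left(- \frac{5179669}{28003065}\right) - - \frac{1021}{443} = - \frac{59011968917}{9334355} + \frac{1021}{443} = - \frac{26132771853776}{4135119265}$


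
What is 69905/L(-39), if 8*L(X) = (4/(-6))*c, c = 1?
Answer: -838860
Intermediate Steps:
L(X) = -1/12 (L(X) = ((4/(-6))*1)/8 = ((4*(-1/6))*1)/8 = (-2/3*1)/8 = (1/8)*(-2/3) = -1/12)
69905/L(-39) = 69905/(-1/12) = 69905*(-12) = -838860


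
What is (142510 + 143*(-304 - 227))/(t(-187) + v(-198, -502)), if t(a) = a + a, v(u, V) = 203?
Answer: -66577/171 ≈ -389.34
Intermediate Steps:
t(a) = 2*a
(142510 + 143*(-304 - 227))/(t(-187) + v(-198, -502)) = (142510 + 143*(-304 - 227))/(2*(-187) + 203) = (142510 + 143*(-531))/(-374 + 203) = (142510 - 75933)/(-171) = 66577*(-1/171) = -66577/171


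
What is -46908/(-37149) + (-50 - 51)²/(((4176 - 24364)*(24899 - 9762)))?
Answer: 682573223119/540581202364 ≈ 1.2627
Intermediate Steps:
-46908/(-37149) + (-50 - 51)²/(((4176 - 24364)*(24899 - 9762))) = -46908*(-1/37149) + (-101)²/((-20188*15137)) = 15636/12383 + 10201/(-305585756) = 15636/12383 + 10201*(-1/305585756) = 15636/12383 - 10201/305585756 = 682573223119/540581202364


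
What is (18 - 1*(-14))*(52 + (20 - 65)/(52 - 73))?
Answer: 12128/7 ≈ 1732.6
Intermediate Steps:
(18 - 1*(-14))*(52 + (20 - 65)/(52 - 73)) = (18 + 14)*(52 - 45/(-21)) = 32*(52 - 45*(-1/21)) = 32*(52 + 15/7) = 32*(379/7) = 12128/7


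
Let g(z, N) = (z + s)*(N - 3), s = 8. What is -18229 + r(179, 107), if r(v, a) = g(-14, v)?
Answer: -19285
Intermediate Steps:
g(z, N) = (-3 + N)*(8 + z) (g(z, N) = (z + 8)*(N - 3) = (8 + z)*(-3 + N) = (-3 + N)*(8 + z))
r(v, a) = 18 - 6*v (r(v, a) = -24 - 3*(-14) + 8*v + v*(-14) = -24 + 42 + 8*v - 14*v = 18 - 6*v)
-18229 + r(179, 107) = -18229 + (18 - 6*179) = -18229 + (18 - 1074) = -18229 - 1056 = -19285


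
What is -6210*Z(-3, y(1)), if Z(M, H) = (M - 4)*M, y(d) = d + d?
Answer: -130410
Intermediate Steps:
y(d) = 2*d
Z(M, H) = M*(-4 + M) (Z(M, H) = (-4 + M)*M = M*(-4 + M))
-6210*Z(-3, y(1)) = -(-18630)*(-4 - 3) = -(-18630)*(-7) = -6210*21 = -130410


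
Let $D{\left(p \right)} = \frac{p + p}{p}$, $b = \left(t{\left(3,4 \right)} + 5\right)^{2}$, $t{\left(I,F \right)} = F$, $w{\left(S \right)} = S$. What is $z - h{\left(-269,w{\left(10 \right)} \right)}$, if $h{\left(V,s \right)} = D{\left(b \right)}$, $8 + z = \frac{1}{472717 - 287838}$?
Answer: $- \frac{1848789}{184879} \approx -10.0$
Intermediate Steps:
$b = 81$ ($b = \left(4 + 5\right)^{2} = 9^{2} = 81$)
$D{\left(p \right)} = 2$ ($D{\left(p \right)} = \frac{2 p}{p} = 2$)
$z = - \frac{1479031}{184879}$ ($z = -8 + \frac{1}{472717 - 287838} = -8 + \frac{1}{184879} = - \frac{1479031}{184879} \approx -8.0$)
$h{\left(V,s \right)} = 2$
$z - h{\left(-269,w{\left(10 \right)} \right)} = - \frac{1479031}{184879} - 2 = - \frac{1848789}{184879}$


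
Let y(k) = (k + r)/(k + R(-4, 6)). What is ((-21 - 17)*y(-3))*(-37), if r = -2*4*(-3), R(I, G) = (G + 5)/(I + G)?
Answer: 59052/5 ≈ 11810.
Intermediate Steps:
R(I, G) = (5 + G)/(G + I)
r = 24 (r = -8*(-3) = 24)
y(k) = (24 + k)/(11/2 + k) (y(k) = (k + 24)/(k + (5 + 6)/(6 - 4)) = (24 + k)/(k + 11/2) = (24 + k)/(11/2 + k))
((-21 - 17)*y(-3))*(-37) = ((-21 - 17)*(2*(24 - 3)/(11 + 2*(-3))))*(-37) = -76*21/(11 - 6)*(-37) = -76*21/5*(-37) = -38*42/5*(-37) = -1596/5*(-37) = 59052/5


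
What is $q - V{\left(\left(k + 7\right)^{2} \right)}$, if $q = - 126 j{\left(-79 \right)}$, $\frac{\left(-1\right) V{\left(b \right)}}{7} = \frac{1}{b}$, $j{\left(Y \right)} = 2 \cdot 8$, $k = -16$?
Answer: $- \frac{163289}{81} \approx -2015.9$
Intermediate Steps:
$j{\left(Y \right)} = 16$
$V{\left(b \right)} = - \frac{7}{b}$
$q = -2016$ ($q = \left(-126\right) 16 = -2016$)
$q - V{\left(\left(k + 7\right)^{2} \right)} = -2016 - - \frac{7}{\left(-16 + 7\right)^{2}} = -2016 - - \frac{7}{\left(-9\right)^{2}} = -2016 - - \frac{7}{81} = -2016 + \frac{7}{81} = - \frac{163289}{81}$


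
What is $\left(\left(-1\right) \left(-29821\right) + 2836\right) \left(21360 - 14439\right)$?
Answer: $226019097$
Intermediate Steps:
$\left(\left(-1\right) \left(-29821\right) + 2836\right) \left(21360 - 14439\right) = \left(29821 + 2836\right) 6921 = 32657 \cdot 6921 = 226019097$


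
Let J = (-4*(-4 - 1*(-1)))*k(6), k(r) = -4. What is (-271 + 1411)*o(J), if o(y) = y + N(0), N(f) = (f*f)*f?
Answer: -54720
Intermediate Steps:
J = -48 (J = -4*(-4 - 1*(-1))*(-4) = -4*(-4 + 1)*(-4) = -4*(-3)*(-4) = 12*(-4) = -48)
N(f) = f**3 (N(f) = f**2*f = f**3)
o(y) = y (o(y) = y + 0**3 = y + 0 = y)
(-271 + 1411)*o(J) = (-271 + 1411)*(-48) = 1140*(-48) = -54720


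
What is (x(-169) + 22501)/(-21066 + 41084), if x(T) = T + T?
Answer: 22163/20018 ≈ 1.1072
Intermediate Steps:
x(T) = 2*T
(x(-169) + 22501)/(-21066 + 41084) = (2*(-169) + 22501)/(-21066 + 41084) = (-338 + 22501)/20018 = 22163*(1/20018) = 22163/20018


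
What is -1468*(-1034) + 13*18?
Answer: 1518146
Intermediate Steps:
-1468*(-1034) + 13*18 = 1517912 + 234 = 1518146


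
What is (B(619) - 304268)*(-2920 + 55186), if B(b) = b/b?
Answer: -15902819022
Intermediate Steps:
B(b) = 1
(B(619) - 304268)*(-2920 + 55186) = (1 - 304268)*(-2920 + 55186) = -304267*52266 = -15902819022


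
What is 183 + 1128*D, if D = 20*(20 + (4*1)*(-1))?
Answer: 361143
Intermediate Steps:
D = 320 (D = 20*(20 + 4*(-1)) = 20*(20 - 4) = 20*16 = 320)
183 + 1128*D = 183 + 1128*320 = 183 + 360960 = 361143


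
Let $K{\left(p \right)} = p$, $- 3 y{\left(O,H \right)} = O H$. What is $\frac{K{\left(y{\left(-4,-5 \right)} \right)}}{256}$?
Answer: $- \frac{5}{192} \approx -0.026042$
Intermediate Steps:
$y{\left(O,H \right)} = - \frac{H O}{3}$ ($y{\left(O,H \right)} = - \frac{O H}{3} = - \frac{H O}{3}$)
$\frac{K{\left(y{\left(-4,-5 \right)} \right)}}{256} = \frac{\left(- \frac{1}{3}\right) \left(-5\right) \left(-4\right)}{256} = \left(- \frac{20}{3}\right) \frac{1}{256} = - \frac{5}{192}$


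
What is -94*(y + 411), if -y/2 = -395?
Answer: -112894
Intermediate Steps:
y = 790 (y = -2*(-395) = 790)
-94*(y + 411) = -94*(790 + 411) = -94*1201 = -112894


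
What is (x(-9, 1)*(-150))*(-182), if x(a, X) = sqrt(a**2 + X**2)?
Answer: 27300*sqrt(82) ≈ 2.4721e+5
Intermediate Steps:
x(a, X) = sqrt(X**2 + a**2)
(x(-9, 1)*(-150))*(-182) = (sqrt(1**2 + (-9)**2)*(-150))*(-182) = (sqrt(1 + 81)*(-150))*(-182) = (sqrt(82)*(-150))*(-182) = -150*sqrt(82)*(-182) = 27300*sqrt(82)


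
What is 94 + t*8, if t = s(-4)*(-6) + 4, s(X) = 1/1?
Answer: 78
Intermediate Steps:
s(X) = 1
t = -2 (t = 1*(-6) + 4 = -6 + 4 = -2)
94 + t*8 = 94 - 2*8 = 94 - 16 = 78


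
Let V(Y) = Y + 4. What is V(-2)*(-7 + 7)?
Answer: 0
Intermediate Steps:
V(Y) = 4 + Y
V(-2)*(-7 + 7) = (4 - 2)*(-7 + 7) = 2*0 = 0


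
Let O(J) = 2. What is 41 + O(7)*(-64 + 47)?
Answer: 7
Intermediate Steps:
41 + O(7)*(-64 + 47) = 41 + 2*(-64 + 47) = 41 + 2*(-17) = 41 - 34 = 7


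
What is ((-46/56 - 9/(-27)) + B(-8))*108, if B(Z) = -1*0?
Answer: -369/7 ≈ -52.714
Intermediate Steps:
B(Z) = 0
((-46/56 - 9/(-27)) + B(-8))*108 = ((-46/56 - 9/(-27)) + 0)*108 = ((-46*1/56 - 9*(-1/27)) + 0)*108 = ((-23/28 + 1/3) + 0)*108 = (-41/84 + 0)*108 = -41/84*108 = -369/7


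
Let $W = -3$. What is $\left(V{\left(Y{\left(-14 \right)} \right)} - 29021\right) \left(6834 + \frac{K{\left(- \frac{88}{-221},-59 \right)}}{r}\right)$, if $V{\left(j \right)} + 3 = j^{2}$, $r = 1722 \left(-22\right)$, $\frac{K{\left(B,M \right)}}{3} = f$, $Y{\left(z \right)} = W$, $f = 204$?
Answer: $- \frac{89427906615}{451} \approx -1.9829 \cdot 10^{8}$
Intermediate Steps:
$Y{\left(z \right)} = -3$
$K{\left(B,M \right)} = 612$ ($K{\left(B,M \right)} = 3 \cdot 204 = 612$)
$r = -37884$
$V{\left(j \right)} = -3 + j^{2}$
$\left(V{\left(Y{\left(-14 \right)} \right)} - 29021\right) \left(6834 + \frac{K{\left(- \frac{88}{-221},-59 \right)}}{r}\right) = \left(\left(-3 + \left(-3\right)^{2}\right) - 29021\right) \left(6834 + \frac{612}{-37884}\right) = \left(\left(-3 + 9\right) - 29021\right) \left(6834 + 612 \left(- \frac{1}{37884}\right)\right) = \left(6 - 29021\right) \left(6834 - \frac{51}{3157}\right) = \left(-29015\right) \frac{21574887}{3157} = - \frac{89427906615}{451}$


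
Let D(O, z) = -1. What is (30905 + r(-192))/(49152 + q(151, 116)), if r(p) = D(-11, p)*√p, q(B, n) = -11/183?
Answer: 1131123/1798961 - 1464*I*√3/8994805 ≈ 0.62876 - 0.00028191*I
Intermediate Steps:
q(B, n) = -11/183 (q(B, n) = -11*1/183 = -11/183)
r(p) = -√p
(30905 + r(-192))/(49152 + q(151, 116)) = (30905 - √(-192))/(49152 - 11/183) = (30905 - 8*I*√3)/(8994805/183) = (30905 - 8*I*√3)*(183/8994805) = 1131123/1798961 - 1464*I*√3/8994805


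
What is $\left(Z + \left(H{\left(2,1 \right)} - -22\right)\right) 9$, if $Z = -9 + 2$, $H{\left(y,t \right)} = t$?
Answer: $144$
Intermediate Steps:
$Z = -7$
$\left(Z + \left(H{\left(2,1 \right)} - -22\right)\right) 9 = \left(-7 + \left(1 - -22\right)\right) 9 = \left(-7 + \left(1 + 22\right)\right) 9 = \left(-7 + 23\right) 9 = 16 \cdot 9 = 144$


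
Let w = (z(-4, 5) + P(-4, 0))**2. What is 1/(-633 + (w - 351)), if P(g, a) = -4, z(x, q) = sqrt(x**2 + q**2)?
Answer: -927/856705 + 8*sqrt(41)/856705 ≈ -0.0010223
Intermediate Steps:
z(x, q) = sqrt(q**2 + x**2)
w = (-4 + sqrt(41))**2 (w = (sqrt(5**2 + (-4)**2) - 4)**2 = (sqrt(25 + 16) - 4)**2 = (sqrt(41) - 4)**2 = (-4 + sqrt(41))**2 ≈ 5.7750)
1/(-633 + (w - 351)) = 1/(-633 + ((4 - sqrt(41))**2 - 351)) = 1/(-633 + (-351 + (4 - sqrt(41))**2)) = 1/(-984 + (4 - sqrt(41))**2)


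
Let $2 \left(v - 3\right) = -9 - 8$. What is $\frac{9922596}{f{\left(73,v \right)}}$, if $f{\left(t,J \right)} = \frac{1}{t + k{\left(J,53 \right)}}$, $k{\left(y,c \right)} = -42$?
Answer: $307600476$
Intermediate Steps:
$v = - \frac{11}{2}$ ($v = 3 + \frac{-9 - 8}{2} = 3 + \frac{1}{2} \left(-17\right) = 3 - \frac{17}{2} = - \frac{11}{2} \approx -5.5$)
$f{\left(t,J \right)} = \frac{1}{-42 + t}$ ($f{\left(t,J \right)} = \frac{1}{t - 42} = \frac{1}{-42 + t}$)
$\frac{9922596}{f{\left(73,v \right)}} = \frac{9922596}{\frac{1}{-42 + 73}} = \frac{9922596}{\frac{1}{31}} = 9922596 \frac{1}{\frac{1}{31}} = 9922596 \cdot 31 = 307600476$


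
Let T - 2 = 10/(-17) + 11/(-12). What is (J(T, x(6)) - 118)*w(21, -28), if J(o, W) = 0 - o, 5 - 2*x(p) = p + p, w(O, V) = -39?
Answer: 314249/68 ≈ 4621.3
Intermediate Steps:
x(p) = 5/2 - p (x(p) = 5/2 - (p + p)/2 = 5/2 - p)
T = 101/204 (T = 2 + (10/(-17) + 11/(-12)) = 2 + (10*(-1/17) + 11*(-1/12)) = 2 + (-10/17 - 11/12) = 2 - 307/204 = 101/204 ≈ 0.49510)
J(o, W) = -o
(J(T, x(6)) - 118)*w(21, -28) = (-1*101/204 - 118)*(-39) = (-101/204 - 118)*(-39) = -24173/204*(-39) = 314249/68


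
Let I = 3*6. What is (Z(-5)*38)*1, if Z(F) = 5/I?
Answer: 95/9 ≈ 10.556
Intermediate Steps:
I = 18
Z(F) = 5/18
(Z(-5)*38)*1 = ((5/18)*38)*1 = (95/9)*1 = 95/9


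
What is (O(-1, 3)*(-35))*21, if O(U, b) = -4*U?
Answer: -2940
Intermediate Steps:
(O(-1, 3)*(-35))*21 = (-4*(-1)*(-35))*21 = (4*(-35))*21 = -140*21 = -2940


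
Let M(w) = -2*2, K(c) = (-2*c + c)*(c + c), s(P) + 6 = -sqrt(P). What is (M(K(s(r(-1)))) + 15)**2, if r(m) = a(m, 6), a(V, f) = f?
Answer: 121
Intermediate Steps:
r(m) = 6
s(P) = -6 - sqrt(P)
K(c) = -2*c**2 (K(c) = (-c)*(2*c) = -2*c**2)
M(w) = -4
(M(K(s(r(-1)))) + 15)**2 = (-4 + 15)**2 = 11**2 = 121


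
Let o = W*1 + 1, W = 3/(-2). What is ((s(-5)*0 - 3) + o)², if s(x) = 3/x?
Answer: 49/4 ≈ 12.250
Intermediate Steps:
W = -3/2 (W = 3*(-½) = -3/2 ≈ -1.5000)
o = -½ (o = -3/2*1 + 1 = -3/2 + 1 = -½ ≈ -0.50000)
((s(-5)*0 - 3) + o)² = (((3/(-5))*0 - 3) - ½)² = (((3*(-⅕))*0 - 3) - ½)² = ((-⅗*0 - 3) - ½)² = ((0 - 3) - ½)² = (-3 - ½)² = (-7/2)² = 49/4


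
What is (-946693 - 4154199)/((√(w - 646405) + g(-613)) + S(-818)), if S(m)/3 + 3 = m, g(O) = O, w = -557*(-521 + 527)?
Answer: 15690343792/10111523 + 5100892*I*√649747/10111523 ≈ 1551.7 + 406.63*I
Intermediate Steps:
w = -3342 (w = -557*6 = -3342)
S(m) = -9 + 3*m
(-946693 - 4154199)/((√(w - 646405) + g(-613)) + S(-818)) = (-946693 - 4154199)/((√(-3342 - 646405) - 613) + (-9 + 3*(-818))) = -5100892/((√(-649747) - 613) + (-9 - 2454)) = -5100892/((I*√649747 - 613) - 2463) = -5100892/((-613 + I*√649747) - 2463) = -5100892/(-3076 + I*√649747)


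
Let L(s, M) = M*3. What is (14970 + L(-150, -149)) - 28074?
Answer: -13551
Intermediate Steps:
L(s, M) = 3*M
(14970 + L(-150, -149)) - 28074 = (14970 + 3*(-149)) - 28074 = (14970 - 447) - 28074 = 14523 - 28074 = -13551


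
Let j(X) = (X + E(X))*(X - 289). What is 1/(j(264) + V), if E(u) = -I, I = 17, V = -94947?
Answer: -1/101122 ≈ -9.8890e-6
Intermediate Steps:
E(u) = -17 (E(u) = -1*17 = -17)
j(X) = (-289 + X)*(-17 + X) (j(X) = (X - 17)*(X - 289) = (-17 + X)*(-289 + X) = (-289 + X)*(-17 + X))
1/(j(264) + V) = 1/((4913 + 264**2 - 306*264) - 94947) = 1/((4913 + 69696 - 80784) - 94947) = 1/(-6175 - 94947) = 1/(-101122) = -1/101122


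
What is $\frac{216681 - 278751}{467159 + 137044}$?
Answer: $- \frac{20690}{201401} \approx -0.10273$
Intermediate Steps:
$\frac{216681 - 278751}{467159 + 137044} = - \frac{62070}{604203} = \left(-62070\right) \frac{1}{604203} = - \frac{20690}{201401}$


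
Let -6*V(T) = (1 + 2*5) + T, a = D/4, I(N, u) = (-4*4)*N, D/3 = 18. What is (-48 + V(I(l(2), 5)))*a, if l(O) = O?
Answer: -2403/4 ≈ -600.75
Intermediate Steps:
D = 54 (D = 3*18 = 54)
I(N, u) = -16*N
a = 27/2 (a = 54/4 = 54*(¼) = 27/2 ≈ 13.500)
V(T) = -11/6 - T/6 (V(T) = -((1 + 2*5) + T)/6 = -((1 + 10) + T)/6 = -(11 + T)/6 = -11/6 - T/6)
(-48 + V(I(l(2), 5)))*a = (-48 + (-11/6 - (-8)*2/3))*(27/2) = (-48 + (-11/6 - ⅙*(-32)))*(27/2) = (-48 + (-11/6 + 16/3))*(27/2) = (-48 + 7/2)*(27/2) = -89/2*27/2 = -2403/4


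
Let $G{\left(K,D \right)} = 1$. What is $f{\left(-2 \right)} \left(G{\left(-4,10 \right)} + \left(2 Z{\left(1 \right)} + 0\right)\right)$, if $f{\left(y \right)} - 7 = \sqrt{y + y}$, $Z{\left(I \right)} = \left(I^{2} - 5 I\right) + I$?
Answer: $-35 - 10 i \approx -35.0 - 10.0 i$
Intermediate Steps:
$Z{\left(I \right)} = I^{2} - 4 I$
$f{\left(y \right)} = 7 + \sqrt{2} \sqrt{y}$ ($f{\left(y \right)} = 7 + \sqrt{y + y} = 7 + \sqrt{2 y} = 7 + \sqrt{2} \sqrt{y}$)
$f{\left(-2 \right)} \left(G{\left(-4,10 \right)} + \left(2 Z{\left(1 \right)} + 0\right)\right) = \left(7 + \sqrt{2} \sqrt{-2}\right) \left(1 + \left(2 \cdot 1 \left(-4 + 1\right) + 0\right)\right) = \left(7 + \sqrt{2} i \sqrt{2}\right) \left(1 + \left(2 \cdot 1 \left(-3\right) + 0\right)\right) = \left(7 + 2 i\right) \left(1 + \left(2 \left(-3\right) + 0\right)\right) = \left(7 + 2 i\right) \left(1 + \left(-6 + 0\right)\right) = \left(7 + 2 i\right) \left(1 - 6\right) = \left(7 + 2 i\right) \left(-5\right) = -35 - 10 i$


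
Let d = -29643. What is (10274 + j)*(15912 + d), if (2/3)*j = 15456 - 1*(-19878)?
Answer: -868829025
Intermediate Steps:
j = 53001 (j = 3*(15456 - 1*(-19878))/2 = 3*(15456 + 19878)/2 = (3/2)*35334 = 53001)
(10274 + j)*(15912 + d) = (10274 + 53001)*(15912 - 29643) = 63275*(-13731) = -868829025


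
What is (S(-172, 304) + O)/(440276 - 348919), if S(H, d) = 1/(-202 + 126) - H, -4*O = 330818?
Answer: -6272471/6943132 ≈ -0.90341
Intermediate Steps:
O = -165409/2 (O = -¼*330818 = -165409/2 ≈ -82705.)
S(H, d) = -1/76 - H (S(H, d) = 1/(-76) - H = -1/76 - H)
(S(-172, 304) + O)/(440276 - 348919) = ((-1/76 - 1*(-172)) - 165409/2)/(440276 - 348919) = ((-1/76 + 172) - 165409/2)/91357 = (13071/76 - 165409/2)*(1/91357) = -6272471/76*1/91357 = -6272471/6943132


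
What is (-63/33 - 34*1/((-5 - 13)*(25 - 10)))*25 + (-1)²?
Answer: -12943/297 ≈ -43.579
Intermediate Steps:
(-63/33 - 34*1/((-5 - 13)*(25 - 10)))*25 + (-1)² = (-63*1/33 - 34/((-18*15)))*25 + 1 = (-21/11 - 34/(-270))*25 + 1 = (-21/11 - 34*(-1/270))*25 + 1 = (-21/11 + 17/135)*25 + 1 = -2648/1485*25 + 1 = -13240/297 + 1 = -12943/297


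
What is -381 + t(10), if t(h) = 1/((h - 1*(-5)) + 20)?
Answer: -13334/35 ≈ -380.97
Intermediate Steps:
t(h) = 1/(25 + h) (t(h) = 1/((h + 5) + 20) = 1/((5 + h) + 20) = 1/(25 + h))
-381 + t(10) = -381 + 1/(25 + 10) = -381 + 1/35 = -13334/35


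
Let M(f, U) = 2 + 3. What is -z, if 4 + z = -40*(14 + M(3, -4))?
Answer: 764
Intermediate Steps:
M(f, U) = 5
z = -764 (z = -4 - 40*(14 + 5) = -4 - 40*19 = -4 - 760 = -764)
-z = -1*(-764) = 764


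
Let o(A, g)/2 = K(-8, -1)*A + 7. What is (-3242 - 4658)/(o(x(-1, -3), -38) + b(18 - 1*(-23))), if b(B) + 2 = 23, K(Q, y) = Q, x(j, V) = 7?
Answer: 7900/77 ≈ 102.60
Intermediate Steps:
b(B) = 21 (b(B) = -2 + 23 = 21)
o(A, g) = 14 - 16*A (o(A, g) = 2*(-8*A + 7) = 2*(7 - 8*A) = 14 - 16*A)
(-3242 - 4658)/(o(x(-1, -3), -38) + b(18 - 1*(-23))) = (-3242 - 4658)/((14 - 16*7) + 21) = -7900/((14 - 112) + 21) = -7900/(-98 + 21) = -7900/(-77) = -7900*(-1/77) = 7900/77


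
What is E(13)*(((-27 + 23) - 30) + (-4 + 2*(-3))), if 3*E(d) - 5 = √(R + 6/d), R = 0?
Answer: -220/3 - 44*√78/39 ≈ -83.297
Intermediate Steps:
E(d) = 5/3 + √6*√(1/d)/3 (E(d) = 5/3 + √(0 + 6/d)/3 = 5/3 + √(6/d)/3 = 5/3 + (√6*√(1/d))/3 = 5/3 + √6*√(1/d)/3)
E(13)*(((-27 + 23) - 30) + (-4 + 2*(-3))) = (5/3 + √6*√(1/13)/3)*(((-27 + 23) - 30) + (-4 + 2*(-3))) = (5/3 + √6*√(1/13)/3)*((-4 - 30) + (-4 - 6)) = (5/3 + √6*(√13/13)/3)*(-34 - 10) = (5/3 + √78/39)*(-44) = -220/3 - 44*√78/39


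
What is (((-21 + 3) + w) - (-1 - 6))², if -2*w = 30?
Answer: 676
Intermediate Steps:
w = -15 (w = -½*30 = -15)
(((-21 + 3) + w) - (-1 - 6))² = (((-21 + 3) - 15) - (-1 - 6))² = ((-18 - 15) - 1*(-7))² = (-33 + 7)² = (-26)² = 676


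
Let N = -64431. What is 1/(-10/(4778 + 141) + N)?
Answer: -4919/316936099 ≈ -1.5520e-5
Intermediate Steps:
1/(-10/(4778 + 141) + N) = 1/(-10/(4778 + 141) - 64431) = 1/(-10/4919 - 64431) = 1/(-316936099/4919) = -4919/316936099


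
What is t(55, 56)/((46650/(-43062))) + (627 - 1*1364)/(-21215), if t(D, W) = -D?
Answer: 335201328/6597865 ≈ 50.805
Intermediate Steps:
t(55, 56)/((46650/(-43062))) + (627 - 1*1364)/(-21215) = (-1*55)/((46650/(-43062))) + (627 - 1*1364)/(-21215) = -55/(46650*(-1/43062)) + (627 - 1364)*(-1/21215) = -55/(-7775/7177) - 737*(-1/21215) = -55*(-7177/7775) + 737/21215 = 78947/1555 + 737/21215 = 335201328/6597865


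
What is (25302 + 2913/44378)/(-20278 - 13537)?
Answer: -1122855069/1500642070 ≈ -0.74825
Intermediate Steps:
(25302 + 2913/44378)/(-20278 - 13537) = (25302 + 2913*(1/44378))/(-33815) = (25302 + 2913/44378)*(-1/33815) = (1122855069/44378)*(-1/33815) = -1122855069/1500642070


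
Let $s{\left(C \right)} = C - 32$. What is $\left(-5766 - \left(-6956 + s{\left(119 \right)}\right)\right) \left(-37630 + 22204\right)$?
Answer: $-17014878$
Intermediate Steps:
$s{\left(C \right)} = -32 + C$
$\left(-5766 - \left(-6956 + s{\left(119 \right)}\right)\right) \left(-37630 + 22204\right) = \left(-5766 + \left(6956 - \left(-32 + 119\right)\right)\right) \left(-37630 + 22204\right) = \left(-5766 + \left(6956 - 87\right)\right) \left(-15426\right) = \left(-5766 + 6869\right) \left(-15426\right) = 1103 \left(-15426\right) = -17014878$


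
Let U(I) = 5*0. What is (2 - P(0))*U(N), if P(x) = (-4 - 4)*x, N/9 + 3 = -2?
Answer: 0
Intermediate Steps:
N = -45 (N = -27 + 9*(-2) = -27 - 18 = -45)
P(x) = -8*x
U(I) = 0
(2 - P(0))*U(N) = (2 - (-8)*0)*0 = (2 - 1*0)*0 = (2 + 0)*0 = 2*0 = 0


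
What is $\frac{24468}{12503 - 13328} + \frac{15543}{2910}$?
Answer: $- \frac{1297309}{53350} \approx -24.317$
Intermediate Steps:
$\frac{24468}{12503 - 13328} + \frac{15543}{2910} = \frac{24468}{-825} + 15543 \cdot \frac{1}{2910} = 24468 \left(- \frac{1}{825}\right) + \frac{5181}{970} = - \frac{8156}{275} + \frac{5181}{970} = - \frac{1297309}{53350}$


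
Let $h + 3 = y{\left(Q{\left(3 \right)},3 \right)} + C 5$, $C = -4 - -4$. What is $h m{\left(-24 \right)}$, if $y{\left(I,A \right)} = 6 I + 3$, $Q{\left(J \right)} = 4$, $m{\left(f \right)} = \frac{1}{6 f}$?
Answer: $- \frac{1}{6} \approx -0.16667$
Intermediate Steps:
$m{\left(f \right)} = \frac{1}{6 f}$
$y{\left(I,A \right)} = 3 + 6 I$
$C = 0$ ($C = -4 + 4 = 0$)
$h = 24$ ($h = -3 + \left(\left(3 + 6 \cdot 4\right) + 0 \cdot 5\right) = -3 + \left(\left(3 + 24\right) + 0\right) = -3 + \left(27 + 0\right) = -3 + 27 = 24$)
$h m{\left(-24 \right)} = 24 \frac{1}{6 \left(-24\right)} = 24 \cdot \frac{1}{6} \left(- \frac{1}{24}\right) = 24 \left(- \frac{1}{144}\right) = - \frac{1}{6}$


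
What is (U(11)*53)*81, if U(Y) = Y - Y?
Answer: 0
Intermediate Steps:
U(Y) = 0
(U(11)*53)*81 = (0*53)*81 = 0*81 = 0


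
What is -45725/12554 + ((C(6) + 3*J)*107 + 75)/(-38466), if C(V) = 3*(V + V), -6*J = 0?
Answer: -150679784/40241847 ≈ -3.7444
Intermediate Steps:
J = 0 (J = -⅙*0 = 0)
C(V) = 6*V (C(V) = 3*(2*V) = 6*V)
-45725/12554 + ((C(6) + 3*J)*107 + 75)/(-38466) = -45725/12554 + ((6*6 + 3*0)*107 + 75)/(-38466) = -45725*1/12554 + ((36 + 0)*107 + 75)*(-1/38466) = -45725/12554 + (36*107 + 75)*(-1/38466) = -45725/12554 + (3852 + 75)*(-1/38466) = -45725/12554 + 3927*(-1/38466) = -45725/12554 - 1309/12822 = -150679784/40241847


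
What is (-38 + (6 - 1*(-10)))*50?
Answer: -1100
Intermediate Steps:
(-38 + (6 - 1*(-10)))*50 = (-38 + (6 + 10))*50 = (-38 + 16)*50 = -22*50 = -1100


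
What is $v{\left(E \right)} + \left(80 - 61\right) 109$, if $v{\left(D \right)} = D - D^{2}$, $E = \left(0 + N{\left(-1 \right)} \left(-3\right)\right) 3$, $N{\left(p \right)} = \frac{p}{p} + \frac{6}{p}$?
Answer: $91$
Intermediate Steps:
$N{\left(p \right)} = 1 + \frac{6}{p}$
$E = 45$ ($E = \left(0 + \frac{6 - 1}{-1} \left(-3\right)\right) 3 = \left(0 + \left(-1\right) 5 \left(-3\right)\right) 3 = \left(0 - -15\right) 3 = \left(0 + 15\right) 3 = 15 \cdot 3 = 45$)
$v{\left(E \right)} + \left(80 - 61\right) 109 = 45 \left(1 - 45\right) + \left(80 - 61\right) 109 = 45 \left(1 - 45\right) + 19 \cdot 109 = 45 \left(-44\right) + 2071 = -1980 + 2071 = 91$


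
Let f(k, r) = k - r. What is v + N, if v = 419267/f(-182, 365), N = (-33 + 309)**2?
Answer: 41249005/547 ≈ 75410.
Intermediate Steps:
N = 76176 (N = 276**2 = 76176)
v = -419267/547 (v = 419267/(-182 - 1*365) = 419267/(-182 - 365) = 419267/(-547) = 419267*(-1/547) = -419267/547 ≈ -766.48)
v + N = -419267/547 + 76176 = 41249005/547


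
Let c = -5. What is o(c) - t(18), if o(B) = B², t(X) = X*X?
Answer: -299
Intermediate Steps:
t(X) = X²
o(c) - t(18) = (-5)² - 1*18² = 25 - 1*324 = 25 - 324 = -299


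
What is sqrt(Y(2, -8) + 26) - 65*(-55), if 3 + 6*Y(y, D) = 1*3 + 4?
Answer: 3575 + 4*sqrt(15)/3 ≈ 3580.2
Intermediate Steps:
Y(y, D) = 2/3 (Y(y, D) = -1/2 + (1*3 + 4)/6 = -1/2 + (3 + 4)/6 = -1/2 + (1/6)*7 = -1/2 + 7/6 = 2/3)
sqrt(Y(2, -8) + 26) - 65*(-55) = sqrt(2/3 + 26) - 65*(-55) = sqrt(80/3) + 3575 = 4*sqrt(15)/3 + 3575 = 3575 + 4*sqrt(15)/3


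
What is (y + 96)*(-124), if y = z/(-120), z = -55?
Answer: -71765/6 ≈ -11961.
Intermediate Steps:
y = 11/24 (y = -55/(-120) = -55*(-1/120) = 11/24 ≈ 0.45833)
(y + 96)*(-124) = (11/24 + 96)*(-124) = (2315/24)*(-124) = -71765/6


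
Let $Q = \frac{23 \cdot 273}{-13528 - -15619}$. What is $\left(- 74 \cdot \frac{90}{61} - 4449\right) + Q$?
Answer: $- \frac{193672480}{42517} \approx -4555.2$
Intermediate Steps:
$Q = \frac{2093}{697}$ ($Q = \frac{6279}{-13528 + 15619} = \frac{6279}{2091} = 6279 \cdot \frac{1}{2091} = \frac{2093}{697} \approx 3.0029$)
$\left(- 74 \cdot \frac{90}{61} - 4449\right) + Q = \left(- 74 \cdot \frac{90}{61} - 4449\right) + \frac{2093}{697} = \left(- 74 \cdot 90 \cdot \frac{1}{61} - 4449\right) + \frac{2093}{697} = \left(\left(-74\right) \frac{90}{61} - 4449\right) + \frac{2093}{697} = \left(- \frac{6660}{61} - 4449\right) + \frac{2093}{697} = - \frac{278049}{61} + \frac{2093}{697} = - \frac{193672480}{42517}$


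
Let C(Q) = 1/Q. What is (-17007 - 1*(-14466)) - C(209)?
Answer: -531070/209 ≈ -2541.0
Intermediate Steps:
(-17007 - 1*(-14466)) - C(209) = (-17007 - 1*(-14466)) - 1/209 = (-17007 + 14466) - 1*1/209 = -2541 - 1/209 = -531070/209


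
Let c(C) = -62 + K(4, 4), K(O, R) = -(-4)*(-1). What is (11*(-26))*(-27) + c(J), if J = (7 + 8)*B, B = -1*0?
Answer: 7656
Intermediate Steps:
B = 0
K(O, R) = -4 (K(O, R) = -4*1 = -4)
J = 0 (J = (7 + 8)*0 = 15*0 = 0)
c(C) = -66 (c(C) = -62 - 4 = -66)
(11*(-26))*(-27) + c(J) = (11*(-26))*(-27) - 66 = -286*(-27) - 66 = 7722 - 66 = 7656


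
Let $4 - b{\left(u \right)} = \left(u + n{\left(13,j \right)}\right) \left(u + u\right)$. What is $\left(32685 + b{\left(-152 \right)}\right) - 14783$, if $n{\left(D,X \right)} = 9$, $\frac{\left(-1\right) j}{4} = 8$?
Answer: $-25566$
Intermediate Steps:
$j = -32$ ($j = \left(-4\right) 8 = -32$)
$b{\left(u \right)} = 4 - 2 u \left(9 + u\right)$ ($b{\left(u \right)} = 4 - \left(u + 9\right) \left(u + u\right) = 4 - \left(9 + u\right) 2 u = 4 - 2 u \left(9 + u\right)$)
$\left(32685 + b{\left(-152 \right)}\right) - 14783 = \left(32685 - \left(-2740 + 46208\right)\right) - 14783 = \left(32685 + \left(4 + 2736 - 46208\right)\right) - 14783 = \left(32685 - 43468\right) - 14783 = -10783 - 14783 = -25566$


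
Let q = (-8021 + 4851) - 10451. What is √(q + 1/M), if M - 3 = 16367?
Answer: I*√3650113338530/16370 ≈ 116.71*I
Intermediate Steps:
M = 16370 (M = 3 + 16367 = 16370)
q = -13621 (q = -3170 - 10451 = -13621)
√(q + 1/M) = √(-13621 + 1/16370) = √(-222975769/16370) = I*√3650113338530/16370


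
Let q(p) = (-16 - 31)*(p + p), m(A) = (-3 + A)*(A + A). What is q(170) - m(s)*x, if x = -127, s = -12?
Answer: 29740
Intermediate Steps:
m(A) = 2*A*(-3 + A) (m(A) = (-3 + A)*(2*A) = 2*A*(-3 + A))
q(p) = -94*p
q(170) - m(s)*x = -94*170 - 2*(-12)*(-3 - 12)*(-127) = -15980 - 2*(-12)*(-15)*(-127) = -15980 - 360*(-127) = -15980 - 1*(-45720) = -15980 + 45720 = 29740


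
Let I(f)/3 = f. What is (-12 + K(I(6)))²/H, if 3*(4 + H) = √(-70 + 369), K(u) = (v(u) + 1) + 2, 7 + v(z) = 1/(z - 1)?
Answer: 2643876/44795 + 220323*√299/44795 ≈ 144.07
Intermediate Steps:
v(z) = -7 + 1/(-1 + z) (v(z) = -7 + 1/(z - 1) = -7 + 1/(-1 + z))
I(f) = 3*f
K(u) = 3 + (8 - 7*u)/(-1 + u) (K(u) = ((8 - 7*u)/(-1 + u) + 1) + 2 = (1 + (8 - 7*u)/(-1 + u)) + 2 = 3 + (8 - 7*u)/(-1 + u))
H = -4 + √299/3 (H = -4 + √(-70 + 369)/3 = -4 + √299/3 ≈ 1.7639)
(-12 + K(I(6)))²/H = (-12 + (5 - 12*6)/(-1 + 3*6))²/(-4 + √299/3) = (-12 + (5 - 4*18)/(-1 + 18))²/(-4 + √299/3) = (-12 + (5 - 72)/17)²/(-4 + √299/3) = (-12 + (1/17)*(-67))²/(-4 + √299/3) = (-12 - 67/17)²/(-4 + √299/3) = (-271/17)²/(-4 + √299/3) = 73441/(289*(-4 + √299/3))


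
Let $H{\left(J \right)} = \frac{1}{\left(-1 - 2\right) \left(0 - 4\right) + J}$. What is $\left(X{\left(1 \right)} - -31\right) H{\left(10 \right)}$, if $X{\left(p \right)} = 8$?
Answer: $\frac{39}{22} \approx 1.7727$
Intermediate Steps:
$H{\left(J \right)} = \frac{1}{12 + J}$ ($H{\left(J \right)} = \frac{1}{\left(-3\right) \left(-4\right) + J} = \frac{1}{12 + J}$)
$\left(X{\left(1 \right)} - -31\right) H{\left(10 \right)} = \frac{8 - -31}{12 + 10} = \frac{8 + \left(-42 + 73\right)}{22} = \left(8 + 31\right) \frac{1}{22} = 39 \cdot \frac{1}{22} = \frac{39}{22}$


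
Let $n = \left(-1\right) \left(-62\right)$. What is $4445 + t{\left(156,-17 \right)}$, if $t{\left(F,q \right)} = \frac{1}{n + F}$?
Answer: $\frac{969011}{218} \approx 4445.0$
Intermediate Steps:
$n = 62$
$t{\left(F,q \right)} = \frac{1}{62 + F}$
$4445 + t{\left(156,-17 \right)} = 4445 + \frac{1}{62 + 156} = 4445 + \frac{1}{218} = \frac{969011}{218}$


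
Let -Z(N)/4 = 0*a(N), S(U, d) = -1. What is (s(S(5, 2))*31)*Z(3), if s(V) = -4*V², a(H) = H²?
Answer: 0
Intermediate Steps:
Z(N) = 0 (Z(N) = -0*N² = -4*0 = 0)
(s(S(5, 2))*31)*Z(3) = (-4*(-1)²*31)*0 = (-4*1*31)*0 = -4*31*0 = -124*0 = 0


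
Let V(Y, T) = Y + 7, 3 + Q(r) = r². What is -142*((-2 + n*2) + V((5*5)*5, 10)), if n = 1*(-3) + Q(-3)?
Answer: -19312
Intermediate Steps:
Q(r) = -3 + r²
V(Y, T) = 7 + Y
n = 3 (n = 1*(-3) + (-3 + (-3)²) = -3 + (-3 + 9) = -3 + 6 = 3)
-142*((-2 + n*2) + V((5*5)*5, 10)) = -142*((-2 + 3*2) + (7 + (5*5)*5)) = -142*((-2 + 6) + (7 + 25*5)) = -142*(4 + (7 + 125)) = -142*(4 + 132) = -142*136 = -19312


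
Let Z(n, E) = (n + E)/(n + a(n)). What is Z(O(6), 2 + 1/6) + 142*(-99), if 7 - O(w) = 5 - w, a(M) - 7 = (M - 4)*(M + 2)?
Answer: -4639079/330 ≈ -14058.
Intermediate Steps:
a(M) = 7 + (-4 + M)*(2 + M) (a(M) = 7 + (M - 4)*(M + 2) = 7 + (-4 + M)*(2 + M))
O(w) = 2 + w (O(w) = 7 - (5 - w) = 7 + (-5 + w) = 2 + w)
Z(n, E) = (E + n)/(-1 + n² - n) (Z(n, E) = (n + E)/(n + (-1 + n² - 2*n)) = (E + n)/(-1 + n² - n))
Z(O(6), 2 + 1/6) + 142*(-99) = ((2 + 1/6) + (2 + 6))/(-1 + (2 + 6)² - (2 + 6)) + 142*(-99) = ((2 + ⅙) + 8)/(-1 + 8² - 1*8) - 14058 = (13/6 + 8)/(-1 + 64 - 8) - 14058 = (61/6)/55 - 14058 = (1/55)*(61/6) - 14058 = 61/330 - 14058 = -4639079/330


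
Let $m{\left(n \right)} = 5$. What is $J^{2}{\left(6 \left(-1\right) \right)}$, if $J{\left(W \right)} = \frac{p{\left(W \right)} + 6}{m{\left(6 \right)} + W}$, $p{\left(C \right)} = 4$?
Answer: $100$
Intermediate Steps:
$J{\left(W \right)} = \frac{10}{5 + W}$ ($J{\left(W \right)} = \frac{4 + 6}{5 + W} = \frac{10}{5 + W}$)
$J^{2}{\left(6 \left(-1\right) \right)} = \left(\frac{10}{5 + 6 \left(-1\right)}\right)^{2} = \left(\frac{10}{5 - 6}\right)^{2} = \left(\frac{10}{-1}\right)^{2} = \left(10 \left(-1\right)\right)^{2} = \left(-10\right)^{2} = 100$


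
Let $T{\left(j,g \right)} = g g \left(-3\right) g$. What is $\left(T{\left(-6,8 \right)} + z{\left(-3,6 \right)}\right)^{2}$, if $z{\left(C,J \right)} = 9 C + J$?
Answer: $2424249$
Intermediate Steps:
$z{\left(C,J \right)} = J + 9 C$
$T{\left(j,g \right)} = - 3 g^{3}$ ($T{\left(j,g \right)} = g^{2} \left(-3\right) g = - 3 g^{2} g = - 3 g^{3}$)
$\left(T{\left(-6,8 \right)} + z{\left(-3,6 \right)}\right)^{2} = \left(- 3 \cdot 8^{3} + \left(6 + 9 \left(-3\right)\right)\right)^{2} = \left(\left(-3\right) 512 + \left(6 - 27\right)\right)^{2} = \left(-1536 - 21\right)^{2} = \left(-1557\right)^{2} = 2424249$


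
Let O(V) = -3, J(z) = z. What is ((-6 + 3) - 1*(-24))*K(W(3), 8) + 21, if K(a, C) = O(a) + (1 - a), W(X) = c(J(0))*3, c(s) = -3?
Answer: 168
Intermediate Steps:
W(X) = -9 (W(X) = -3*3 = -9)
K(a, C) = -2 - a (K(a, C) = -3 + (1 - a) = -2 - a)
((-6 + 3) - 1*(-24))*K(W(3), 8) + 21 = ((-6 + 3) - 1*(-24))*(-2 - 1*(-9)) + 21 = (-3 + 24)*(-2 + 9) + 21 = 21*7 + 21 = 147 + 21 = 168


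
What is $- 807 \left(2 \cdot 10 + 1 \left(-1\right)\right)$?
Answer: $-15333$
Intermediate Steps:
$- 807 \left(2 \cdot 10 + 1 \left(-1\right)\right) = - 807 \left(20 - 1\right) = \left(-807\right) 19 = -15333$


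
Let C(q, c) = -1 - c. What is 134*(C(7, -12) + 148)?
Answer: 21306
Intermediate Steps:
134*(C(7, -12) + 148) = 134*((-1 - 1*(-12)) + 148) = 134*((-1 + 12) + 148) = 134*(11 + 148) = 134*159 = 21306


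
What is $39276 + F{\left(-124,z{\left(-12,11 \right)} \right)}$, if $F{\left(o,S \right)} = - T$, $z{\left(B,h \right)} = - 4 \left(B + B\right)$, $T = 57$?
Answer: $39219$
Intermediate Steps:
$z{\left(B,h \right)} = - 8 B$ ($z{\left(B,h \right)} = - 4 \cdot 2 B = - 8 B$)
$F{\left(o,S \right)} = -57$ ($F{\left(o,S \right)} = \left(-1\right) 57 = -57$)
$39276 + F{\left(-124,z{\left(-12,11 \right)} \right)} = 39276 - 57 = 39219$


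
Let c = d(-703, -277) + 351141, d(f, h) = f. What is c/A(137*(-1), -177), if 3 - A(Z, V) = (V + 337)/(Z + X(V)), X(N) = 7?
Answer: 414154/5 ≈ 82831.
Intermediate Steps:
c = 350438 (c = -703 + 351141 = 350438)
A(Z, V) = 3 - (337 + V)/(7 + Z) (A(Z, V) = 3 - (V + 337)/(Z + 7) = 3 - (337 + V)/(7 + Z))
c/A(137*(-1), -177) = 350438/(((-316 - 1*(-177) + 3*(137*(-1)))/(7 + 137*(-1)))) = 350438/(((-316 + 177 + 3*(-137))/(7 - 137))) = 350438/(((-316 + 177 - 411)/(-130))) = 350438/((-1/130*(-550))) = 350438/(55/13) = 350438*(13/55) = 414154/5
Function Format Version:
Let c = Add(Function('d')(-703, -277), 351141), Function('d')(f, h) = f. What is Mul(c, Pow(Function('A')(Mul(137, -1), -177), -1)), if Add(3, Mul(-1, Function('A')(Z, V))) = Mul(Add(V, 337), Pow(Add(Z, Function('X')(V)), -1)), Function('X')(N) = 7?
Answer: Rational(414154, 5) ≈ 82831.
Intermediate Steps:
c = 350438 (c = Add(-703, 351141) = 350438)
Function('A')(Z, V) = Add(3, Mul(-1, Pow(Add(7, Z), -1), Add(337, V))) (Function('A')(Z, V) = Add(3, Mul(-1, Mul(Add(V, 337), Pow(Add(Z, 7), -1)))) = Add(3, Mul(-1, Mul(Add(337, V), Pow(Add(7, Z), -1)))) = Add(3, Mul(-1, Mul(Pow(Add(7, Z), -1), Add(337, V)))) = Add(3, Mul(-1, Pow(Add(7, Z), -1), Add(337, V))))
Mul(c, Pow(Function('A')(Mul(137, -1), -177), -1)) = Mul(350438, Pow(Mul(Pow(Add(7, Mul(137, -1)), -1), Add(-316, Mul(-1, -177), Mul(3, Mul(137, -1)))), -1)) = Mul(350438, Pow(Mul(Pow(Add(7, -137), -1), Add(-316, 177, Mul(3, -137))), -1)) = Mul(350438, Pow(Mul(Pow(-130, -1), Add(-316, 177, -411)), -1)) = Mul(350438, Pow(Mul(Rational(-1, 130), -550), -1)) = Mul(350438, Pow(Rational(55, 13), -1)) = Mul(350438, Rational(13, 55)) = Rational(414154, 5)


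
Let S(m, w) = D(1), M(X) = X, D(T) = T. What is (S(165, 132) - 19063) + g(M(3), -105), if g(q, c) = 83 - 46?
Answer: -19025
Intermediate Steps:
g(q, c) = 37
S(m, w) = 1
(S(165, 132) - 19063) + g(M(3), -105) = (1 - 19063) + 37 = -19062 + 37 = -19025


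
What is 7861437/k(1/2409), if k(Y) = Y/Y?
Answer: 7861437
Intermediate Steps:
k(Y) = 1
7861437/k(1/2409) = 7861437/1 = 7861437*1 = 7861437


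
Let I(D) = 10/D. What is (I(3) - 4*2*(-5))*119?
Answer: 15470/3 ≈ 5156.7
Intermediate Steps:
(I(3) - 4*2*(-5))*119 = (10/3 - 4*2*(-5))*119 = (10*(⅓) - 8*(-5))*119 = (10/3 + 40)*119 = (130/3)*119 = 15470/3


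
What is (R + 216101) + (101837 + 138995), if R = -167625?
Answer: 289308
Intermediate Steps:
(R + 216101) + (101837 + 138995) = (-167625 + 216101) + (101837 + 138995) = 48476 + 240832 = 289308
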